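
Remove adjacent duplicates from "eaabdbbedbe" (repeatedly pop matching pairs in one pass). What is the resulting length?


Input: eaabdbbedbe
Stack-based adjacent duplicate removal:
  Read 'e': push. Stack: e
  Read 'a': push. Stack: ea
  Read 'a': matches stack top 'a' => pop. Stack: e
  Read 'b': push. Stack: eb
  Read 'd': push. Stack: ebd
  Read 'b': push. Stack: ebdb
  Read 'b': matches stack top 'b' => pop. Stack: ebd
  Read 'e': push. Stack: ebde
  Read 'd': push. Stack: ebded
  Read 'b': push. Stack: ebdedb
  Read 'e': push. Stack: ebdedbe
Final stack: "ebdedbe" (length 7)

7


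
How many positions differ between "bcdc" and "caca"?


Comparing "bcdc" and "caca" position by position:
  Position 0: 'b' vs 'c' => DIFFER
  Position 1: 'c' vs 'a' => DIFFER
  Position 2: 'd' vs 'c' => DIFFER
  Position 3: 'c' vs 'a' => DIFFER
Positions that differ: 4

4


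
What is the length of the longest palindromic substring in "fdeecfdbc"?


Input: "fdeecfdbc"
Checking substrings for palindromes:
  [2:4] "ee" (len 2) => palindrome
Longest palindromic substring: "ee" with length 2

2


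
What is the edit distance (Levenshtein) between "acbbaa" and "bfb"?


Computing edit distance: "acbbaa" -> "bfb"
DP table:
           b    f    b
      0    1    2    3
  a   1    1    2    3
  c   2    2    2    3
  b   3    2    3    2
  b   4    3    3    3
  a   5    4    4    4
  a   6    5    5    5
Edit distance = dp[6][3] = 5

5


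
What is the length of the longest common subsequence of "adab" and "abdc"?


LCS of "adab" and "abdc"
DP table:
           a    b    d    c
      0    0    0    0    0
  a   0    1    1    1    1
  d   0    1    1    2    2
  a   0    1    1    2    2
  b   0    1    2    2    2
LCS length = dp[4][4] = 2

2


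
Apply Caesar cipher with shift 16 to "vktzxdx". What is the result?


Caesar cipher: shift "vktzxdx" by 16
  'v' (pos 21) + 16 = pos 11 = 'l'
  'k' (pos 10) + 16 = pos 0 = 'a'
  't' (pos 19) + 16 = pos 9 = 'j'
  'z' (pos 25) + 16 = pos 15 = 'p'
  'x' (pos 23) + 16 = pos 13 = 'n'
  'd' (pos 3) + 16 = pos 19 = 't'
  'x' (pos 23) + 16 = pos 13 = 'n'
Result: lajpntn

lajpntn


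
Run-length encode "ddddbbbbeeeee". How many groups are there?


Input: ddddbbbbeeeee
Scanning for consecutive runs:
  Group 1: 'd' x 4 (positions 0-3)
  Group 2: 'b' x 4 (positions 4-7)
  Group 3: 'e' x 5 (positions 8-12)
Total groups: 3

3


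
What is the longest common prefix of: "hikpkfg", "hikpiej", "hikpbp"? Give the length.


Words: hikpkfg, hikpiej, hikpbp
  Position 0: all 'h' => match
  Position 1: all 'i' => match
  Position 2: all 'k' => match
  Position 3: all 'p' => match
  Position 4: ('k', 'i', 'b') => mismatch, stop
LCP = "hikp" (length 4)

4


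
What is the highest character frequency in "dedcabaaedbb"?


Input: dedcabaaedbb
Character counts:
  'a': 3
  'b': 3
  'c': 1
  'd': 3
  'e': 2
Maximum frequency: 3

3


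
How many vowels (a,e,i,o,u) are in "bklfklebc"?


Input: bklfklebc
Checking each character:
  'b' at position 0: consonant
  'k' at position 1: consonant
  'l' at position 2: consonant
  'f' at position 3: consonant
  'k' at position 4: consonant
  'l' at position 5: consonant
  'e' at position 6: vowel (running total: 1)
  'b' at position 7: consonant
  'c' at position 8: consonant
Total vowels: 1

1


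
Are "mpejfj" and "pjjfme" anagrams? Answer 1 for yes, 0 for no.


Strings: "mpejfj", "pjjfme"
Sorted first:  efjjmp
Sorted second: efjjmp
Sorted forms match => anagrams

1


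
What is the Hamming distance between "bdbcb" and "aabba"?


Comparing "bdbcb" and "aabba" position by position:
  Position 0: 'b' vs 'a' => differ
  Position 1: 'd' vs 'a' => differ
  Position 2: 'b' vs 'b' => same
  Position 3: 'c' vs 'b' => differ
  Position 4: 'b' vs 'a' => differ
Total differences (Hamming distance): 4

4


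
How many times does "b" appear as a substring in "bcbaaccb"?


Searching for "b" in "bcbaaccb"
Scanning each position:
  Position 0: "b" => MATCH
  Position 1: "c" => no
  Position 2: "b" => MATCH
  Position 3: "a" => no
  Position 4: "a" => no
  Position 5: "c" => no
  Position 6: "c" => no
  Position 7: "b" => MATCH
Total occurrences: 3

3


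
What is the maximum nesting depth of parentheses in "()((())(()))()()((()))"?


Input: "()((())(()))()()((()))"
Tracking depth:
  Position 0 '(': depth becomes 1
  Position 1 ')': depth becomes 0
  Position 2 '(': depth becomes 1
  Position 3 '(': depth becomes 2
  Position 4 '(': depth becomes 3
  Position 5 ')': depth becomes 2
  Position 6 ')': depth becomes 1
  Position 7 '(': depth becomes 2
  Position 8 '(': depth becomes 3
  Position 9 ')': depth becomes 2
  Position 10 ')': depth becomes 1
  Position 11 ')': depth becomes 0
  Position 12 '(': depth becomes 1
  Position 13 ')': depth becomes 0
  Position 14 '(': depth becomes 1
  Position 15 ')': depth becomes 0
  Position 16 '(': depth becomes 1
  Position 17 '(': depth becomes 2
  Position 18 '(': depth becomes 3
  Position 19 ')': depth becomes 2
  Position 20 ')': depth becomes 1
  Position 21 ')': depth becomes 0
Maximum depth reached: 3

3


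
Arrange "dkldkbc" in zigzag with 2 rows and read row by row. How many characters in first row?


Zigzag "dkldkbc" into 2 rows:
Placing characters:
  'd' => row 0
  'k' => row 1
  'l' => row 0
  'd' => row 1
  'k' => row 0
  'b' => row 1
  'c' => row 0
Rows:
  Row 0: "dlkc"
  Row 1: "kdb"
First row length: 4

4


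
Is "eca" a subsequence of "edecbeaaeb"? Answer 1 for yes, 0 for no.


Check if "eca" is a subsequence of "edecbeaaeb"
Greedy scan:
  Position 0 ('e'): matches sub[0] = 'e'
  Position 1 ('d'): no match needed
  Position 2 ('e'): no match needed
  Position 3 ('c'): matches sub[1] = 'c'
  Position 4 ('b'): no match needed
  Position 5 ('e'): no match needed
  Position 6 ('a'): matches sub[2] = 'a'
  Position 7 ('a'): no match needed
  Position 8 ('e'): no match needed
  Position 9 ('b'): no match needed
All 3 characters matched => is a subsequence

1


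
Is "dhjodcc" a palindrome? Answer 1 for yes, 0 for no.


Input: dhjodcc
Reversed: ccdojhd
  Compare pos 0 ('d') with pos 6 ('c'): MISMATCH
  Compare pos 1 ('h') with pos 5 ('c'): MISMATCH
  Compare pos 2 ('j') with pos 4 ('d'): MISMATCH
Result: not a palindrome

0


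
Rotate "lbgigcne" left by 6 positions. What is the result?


Input: "lbgigcne", rotate left by 6
First 6 characters: "lbgigc"
Remaining characters: "ne"
Concatenate remaining + first: "ne" + "lbgigc" = "nelbgigc"

nelbgigc


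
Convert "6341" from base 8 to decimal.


Input: "6341" in base 8
Positional expansion:
  Digit '6' (value 6) x 8^3 = 3072
  Digit '3' (value 3) x 8^2 = 192
  Digit '4' (value 4) x 8^1 = 32
  Digit '1' (value 1) x 8^0 = 1
Sum = 3297

3297


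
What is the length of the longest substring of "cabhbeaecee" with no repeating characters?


Input: "cabhbeaecee"
Sliding window (track last position of each char):
  Position 0 ('c'): window [0,0] length 1 -- new best
  Position 1 ('a'): window [0,1] length 2 -- new best
  Position 2 ('b'): window [0,2] length 3 -- new best
  Position 3 ('h'): window [0,3] length 4 -- new best
  Position 4 ('b'): repeat (last at 2), move window start to 3
  Position 4 ('b'): window [3,4] length 2
  Position 5 ('e'): window [3,5] length 3
  Position 6 ('a'): window [3,6] length 4
  Position 7 ('e'): repeat (last at 5), move window start to 6
  Position 7 ('e'): window [6,7] length 2
  Position 8 ('c'): window [6,8] length 3
  Position 9 ('e'): repeat (last at 7), move window start to 8
  Position 9 ('e'): window [8,9] length 2
  Position 10 ('e'): repeat (last at 9), move window start to 10
  Position 10 ('e'): window [10,10] length 1
Longest substring with no repeats: "cabh" with length 4

4


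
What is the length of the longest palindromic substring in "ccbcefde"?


Input: "ccbcefde"
Checking substrings for palindromes:
  [1:4] "cbc" (len 3) => palindrome
  [0:2] "cc" (len 2) => palindrome
Longest palindromic substring: "cbc" with length 3

3


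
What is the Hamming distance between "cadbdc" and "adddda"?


Comparing "cadbdc" and "adddda" position by position:
  Position 0: 'c' vs 'a' => differ
  Position 1: 'a' vs 'd' => differ
  Position 2: 'd' vs 'd' => same
  Position 3: 'b' vs 'd' => differ
  Position 4: 'd' vs 'd' => same
  Position 5: 'c' vs 'a' => differ
Total differences (Hamming distance): 4

4


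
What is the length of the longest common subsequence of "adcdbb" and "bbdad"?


LCS of "adcdbb" and "bbdad"
DP table:
           b    b    d    a    d
      0    0    0    0    0    0
  a   0    0    0    0    1    1
  d   0    0    0    1    1    2
  c   0    0    0    1    1    2
  d   0    0    0    1    1    2
  b   0    1    1    1    1    2
  b   0    1    2    2    2    2
LCS length = dp[6][5] = 2

2


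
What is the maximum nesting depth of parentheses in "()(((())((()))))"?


Input: "()(((())((()))))"
Tracking depth:
  Position 0 '(': depth becomes 1
  Position 1 ')': depth becomes 0
  Position 2 '(': depth becomes 1
  Position 3 '(': depth becomes 2
  Position 4 '(': depth becomes 3
  Position 5 '(': depth becomes 4
  Position 6 ')': depth becomes 3
  Position 7 ')': depth becomes 2
  Position 8 '(': depth becomes 3
  Position 9 '(': depth becomes 4
  Position 10 '(': depth becomes 5
  Position 11 ')': depth becomes 4
  Position 12 ')': depth becomes 3
  Position 13 ')': depth becomes 2
  Position 14 ')': depth becomes 1
  Position 15 ')': depth becomes 0
Maximum depth reached: 5

5


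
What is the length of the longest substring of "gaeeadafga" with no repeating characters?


Input: "gaeeadafga"
Sliding window (track last position of each char):
  Position 0 ('g'): window [0,0] length 1 -- new best
  Position 1 ('a'): window [0,1] length 2 -- new best
  Position 2 ('e'): window [0,2] length 3 -- new best
  Position 3 ('e'): repeat (last at 2), move window start to 3
  Position 3 ('e'): window [3,3] length 1
  Position 4 ('a'): window [3,4] length 2
  Position 5 ('d'): window [3,5] length 3
  Position 6 ('a'): repeat (last at 4), move window start to 5
  Position 6 ('a'): window [5,6] length 2
  Position 7 ('f'): window [5,7] length 3
  Position 8 ('g'): window [5,8] length 4 -- new best
  Position 9 ('a'): repeat (last at 6), move window start to 7
  Position 9 ('a'): window [7,9] length 3
Longest substring with no repeats: "dafg" with length 4

4


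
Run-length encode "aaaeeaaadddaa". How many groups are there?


Input: aaaeeaaadddaa
Scanning for consecutive runs:
  Group 1: 'a' x 3 (positions 0-2)
  Group 2: 'e' x 2 (positions 3-4)
  Group 3: 'a' x 3 (positions 5-7)
  Group 4: 'd' x 3 (positions 8-10)
  Group 5: 'a' x 2 (positions 11-12)
Total groups: 5

5


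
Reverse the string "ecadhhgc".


Input: ecadhhgc
Reading characters right to left:
  Position 7: 'c'
  Position 6: 'g'
  Position 5: 'h'
  Position 4: 'h'
  Position 3: 'd'
  Position 2: 'a'
  Position 1: 'c'
  Position 0: 'e'
Reversed: cghhdace

cghhdace


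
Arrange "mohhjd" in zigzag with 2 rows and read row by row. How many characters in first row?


Zigzag "mohhjd" into 2 rows:
Placing characters:
  'm' => row 0
  'o' => row 1
  'h' => row 0
  'h' => row 1
  'j' => row 0
  'd' => row 1
Rows:
  Row 0: "mhj"
  Row 1: "ohd"
First row length: 3

3


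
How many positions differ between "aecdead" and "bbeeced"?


Comparing "aecdead" and "bbeeced" position by position:
  Position 0: 'a' vs 'b' => DIFFER
  Position 1: 'e' vs 'b' => DIFFER
  Position 2: 'c' vs 'e' => DIFFER
  Position 3: 'd' vs 'e' => DIFFER
  Position 4: 'e' vs 'c' => DIFFER
  Position 5: 'a' vs 'e' => DIFFER
  Position 6: 'd' vs 'd' => same
Positions that differ: 6

6


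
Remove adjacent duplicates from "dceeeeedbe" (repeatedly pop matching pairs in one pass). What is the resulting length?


Input: dceeeeedbe
Stack-based adjacent duplicate removal:
  Read 'd': push. Stack: d
  Read 'c': push. Stack: dc
  Read 'e': push. Stack: dce
  Read 'e': matches stack top 'e' => pop. Stack: dc
  Read 'e': push. Stack: dce
  Read 'e': matches stack top 'e' => pop. Stack: dc
  Read 'e': push. Stack: dce
  Read 'd': push. Stack: dced
  Read 'b': push. Stack: dcedb
  Read 'e': push. Stack: dcedbe
Final stack: "dcedbe" (length 6)

6


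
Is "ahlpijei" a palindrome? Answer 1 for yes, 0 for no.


Input: ahlpijei
Reversed: iejiplha
  Compare pos 0 ('a') with pos 7 ('i'): MISMATCH
  Compare pos 1 ('h') with pos 6 ('e'): MISMATCH
  Compare pos 2 ('l') with pos 5 ('j'): MISMATCH
  Compare pos 3 ('p') with pos 4 ('i'): MISMATCH
Result: not a palindrome

0


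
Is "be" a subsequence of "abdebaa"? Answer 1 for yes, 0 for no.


Check if "be" is a subsequence of "abdebaa"
Greedy scan:
  Position 0 ('a'): no match needed
  Position 1 ('b'): matches sub[0] = 'b'
  Position 2 ('d'): no match needed
  Position 3 ('e'): matches sub[1] = 'e'
  Position 4 ('b'): no match needed
  Position 5 ('a'): no match needed
  Position 6 ('a'): no match needed
All 2 characters matched => is a subsequence

1


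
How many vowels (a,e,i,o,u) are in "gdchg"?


Input: gdchg
Checking each character:
  'g' at position 0: consonant
  'd' at position 1: consonant
  'c' at position 2: consonant
  'h' at position 3: consonant
  'g' at position 4: consonant
Total vowels: 0

0


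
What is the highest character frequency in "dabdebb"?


Input: dabdebb
Character counts:
  'a': 1
  'b': 3
  'd': 2
  'e': 1
Maximum frequency: 3

3


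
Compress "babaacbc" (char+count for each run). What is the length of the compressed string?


Input: babaacbc
Runs:
  'b' x 1 => "b1"
  'a' x 1 => "a1"
  'b' x 1 => "b1"
  'a' x 2 => "a2"
  'c' x 1 => "c1"
  'b' x 1 => "b1"
  'c' x 1 => "c1"
Compressed: "b1a1b1a2c1b1c1"
Compressed length: 14

14


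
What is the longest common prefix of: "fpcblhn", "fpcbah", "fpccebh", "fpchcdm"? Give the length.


Words: fpcblhn, fpcbah, fpccebh, fpchcdm
  Position 0: all 'f' => match
  Position 1: all 'p' => match
  Position 2: all 'c' => match
  Position 3: ('b', 'b', 'c', 'h') => mismatch, stop
LCP = "fpc" (length 3)

3


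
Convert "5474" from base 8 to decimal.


Input: "5474" in base 8
Positional expansion:
  Digit '5' (value 5) x 8^3 = 2560
  Digit '4' (value 4) x 8^2 = 256
  Digit '7' (value 7) x 8^1 = 56
  Digit '4' (value 4) x 8^0 = 4
Sum = 2876

2876


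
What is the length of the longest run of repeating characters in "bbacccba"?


Input: "bbacccba"
Scanning for longest run:
  Position 1 ('b'): continues run of 'b', length=2
  Position 2 ('a'): new char, reset run to 1
  Position 3 ('c'): new char, reset run to 1
  Position 4 ('c'): continues run of 'c', length=2
  Position 5 ('c'): continues run of 'c', length=3
  Position 6 ('b'): new char, reset run to 1
  Position 7 ('a'): new char, reset run to 1
Longest run: 'c' with length 3

3


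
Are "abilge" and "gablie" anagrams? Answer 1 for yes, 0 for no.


Strings: "abilge", "gablie"
Sorted first:  abegil
Sorted second: abegil
Sorted forms match => anagrams

1


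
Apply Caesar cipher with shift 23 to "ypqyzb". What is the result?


Caesar cipher: shift "ypqyzb" by 23
  'y' (pos 24) + 23 = pos 21 = 'v'
  'p' (pos 15) + 23 = pos 12 = 'm'
  'q' (pos 16) + 23 = pos 13 = 'n'
  'y' (pos 24) + 23 = pos 21 = 'v'
  'z' (pos 25) + 23 = pos 22 = 'w'
  'b' (pos 1) + 23 = pos 24 = 'y'
Result: vmnvwy

vmnvwy


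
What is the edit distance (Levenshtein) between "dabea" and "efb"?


Computing edit distance: "dabea" -> "efb"
DP table:
           e    f    b
      0    1    2    3
  d   1    1    2    3
  a   2    2    2    3
  b   3    3    3    2
  e   4    3    4    3
  a   5    4    4    4
Edit distance = dp[5][3] = 4

4


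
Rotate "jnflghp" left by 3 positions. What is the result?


Input: "jnflghp", rotate left by 3
First 3 characters: "jnf"
Remaining characters: "lghp"
Concatenate remaining + first: "lghp" + "jnf" = "lghpjnf"

lghpjnf


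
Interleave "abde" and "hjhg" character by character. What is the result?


Interleaving "abde" and "hjhg":
  Position 0: 'a' from first, 'h' from second => "ah"
  Position 1: 'b' from first, 'j' from second => "bj"
  Position 2: 'd' from first, 'h' from second => "dh"
  Position 3: 'e' from first, 'g' from second => "eg"
Result: ahbjdheg

ahbjdheg


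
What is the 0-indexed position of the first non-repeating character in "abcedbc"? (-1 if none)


Input: abcedbc
Character frequencies:
  'a': 1
  'b': 2
  'c': 2
  'd': 1
  'e': 1
Scanning left to right for freq == 1:
  Position 0 ('a'): unique! => answer = 0

0


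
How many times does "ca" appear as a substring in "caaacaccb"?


Searching for "ca" in "caaacaccb"
Scanning each position:
  Position 0: "ca" => MATCH
  Position 1: "aa" => no
  Position 2: "aa" => no
  Position 3: "ac" => no
  Position 4: "ca" => MATCH
  Position 5: "ac" => no
  Position 6: "cc" => no
  Position 7: "cb" => no
Total occurrences: 2

2


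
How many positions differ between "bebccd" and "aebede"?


Comparing "bebccd" and "aebede" position by position:
  Position 0: 'b' vs 'a' => DIFFER
  Position 1: 'e' vs 'e' => same
  Position 2: 'b' vs 'b' => same
  Position 3: 'c' vs 'e' => DIFFER
  Position 4: 'c' vs 'd' => DIFFER
  Position 5: 'd' vs 'e' => DIFFER
Positions that differ: 4

4


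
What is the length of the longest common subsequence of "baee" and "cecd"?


LCS of "baee" and "cecd"
DP table:
           c    e    c    d
      0    0    0    0    0
  b   0    0    0    0    0
  a   0    0    0    0    0
  e   0    0    1    1    1
  e   0    0    1    1    1
LCS length = dp[4][4] = 1

1


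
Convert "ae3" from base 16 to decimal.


Input: "ae3" in base 16
Positional expansion:
  Digit 'a' (value 10) x 16^2 = 2560
  Digit 'e' (value 14) x 16^1 = 224
  Digit '3' (value 3) x 16^0 = 3
Sum = 2787

2787


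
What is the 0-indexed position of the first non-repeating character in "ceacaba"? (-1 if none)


Input: ceacaba
Character frequencies:
  'a': 3
  'b': 1
  'c': 2
  'e': 1
Scanning left to right for freq == 1:
  Position 0 ('c'): freq=2, skip
  Position 1 ('e'): unique! => answer = 1

1


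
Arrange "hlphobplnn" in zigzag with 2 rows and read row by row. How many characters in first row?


Zigzag "hlphobplnn" into 2 rows:
Placing characters:
  'h' => row 0
  'l' => row 1
  'p' => row 0
  'h' => row 1
  'o' => row 0
  'b' => row 1
  'p' => row 0
  'l' => row 1
  'n' => row 0
  'n' => row 1
Rows:
  Row 0: "hpopn"
  Row 1: "lhbln"
First row length: 5

5


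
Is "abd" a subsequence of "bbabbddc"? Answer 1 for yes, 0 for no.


Check if "abd" is a subsequence of "bbabbddc"
Greedy scan:
  Position 0 ('b'): no match needed
  Position 1 ('b'): no match needed
  Position 2 ('a'): matches sub[0] = 'a'
  Position 3 ('b'): matches sub[1] = 'b'
  Position 4 ('b'): no match needed
  Position 5 ('d'): matches sub[2] = 'd'
  Position 6 ('d'): no match needed
  Position 7 ('c'): no match needed
All 3 characters matched => is a subsequence

1


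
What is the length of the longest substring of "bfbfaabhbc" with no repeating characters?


Input: "bfbfaabhbc"
Sliding window (track last position of each char):
  Position 0 ('b'): window [0,0] length 1 -- new best
  Position 1 ('f'): window [0,1] length 2 -- new best
  Position 2 ('b'): repeat (last at 0), move window start to 1
  Position 2 ('b'): window [1,2] length 2
  Position 3 ('f'): repeat (last at 1), move window start to 2
  Position 3 ('f'): window [2,3] length 2
  Position 4 ('a'): window [2,4] length 3 -- new best
  Position 5 ('a'): repeat (last at 4), move window start to 5
  Position 5 ('a'): window [5,5] length 1
  Position 6 ('b'): window [5,6] length 2
  Position 7 ('h'): window [5,7] length 3
  Position 8 ('b'): repeat (last at 6), move window start to 7
  Position 8 ('b'): window [7,8] length 2
  Position 9 ('c'): window [7,9] length 3
Longest substring with no repeats: "bfa" with length 3

3


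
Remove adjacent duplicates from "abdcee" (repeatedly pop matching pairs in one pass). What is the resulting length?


Input: abdcee
Stack-based adjacent duplicate removal:
  Read 'a': push. Stack: a
  Read 'b': push. Stack: ab
  Read 'd': push. Stack: abd
  Read 'c': push. Stack: abdc
  Read 'e': push. Stack: abdce
  Read 'e': matches stack top 'e' => pop. Stack: abdc
Final stack: "abdc" (length 4)

4


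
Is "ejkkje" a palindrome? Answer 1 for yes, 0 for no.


Input: ejkkje
Reversed: ejkkje
  Compare pos 0 ('e') with pos 5 ('e'): match
  Compare pos 1 ('j') with pos 4 ('j'): match
  Compare pos 2 ('k') with pos 3 ('k'): match
Result: palindrome

1


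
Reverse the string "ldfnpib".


Input: ldfnpib
Reading characters right to left:
  Position 6: 'b'
  Position 5: 'i'
  Position 4: 'p'
  Position 3: 'n'
  Position 2: 'f'
  Position 1: 'd'
  Position 0: 'l'
Reversed: bipnfdl

bipnfdl


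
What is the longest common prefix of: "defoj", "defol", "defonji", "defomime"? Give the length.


Words: defoj, defol, defonji, defomime
  Position 0: all 'd' => match
  Position 1: all 'e' => match
  Position 2: all 'f' => match
  Position 3: all 'o' => match
  Position 4: ('j', 'l', 'n', 'm') => mismatch, stop
LCP = "defo" (length 4)

4


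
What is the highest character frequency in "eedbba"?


Input: eedbba
Character counts:
  'a': 1
  'b': 2
  'd': 1
  'e': 2
Maximum frequency: 2

2


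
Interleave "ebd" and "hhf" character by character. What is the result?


Interleaving "ebd" and "hhf":
  Position 0: 'e' from first, 'h' from second => "eh"
  Position 1: 'b' from first, 'h' from second => "bh"
  Position 2: 'd' from first, 'f' from second => "df"
Result: ehbhdf

ehbhdf


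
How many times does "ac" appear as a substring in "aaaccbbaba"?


Searching for "ac" in "aaaccbbaba"
Scanning each position:
  Position 0: "aa" => no
  Position 1: "aa" => no
  Position 2: "ac" => MATCH
  Position 3: "cc" => no
  Position 4: "cb" => no
  Position 5: "bb" => no
  Position 6: "ba" => no
  Position 7: "ab" => no
  Position 8: "ba" => no
Total occurrences: 1

1


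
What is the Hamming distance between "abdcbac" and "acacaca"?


Comparing "abdcbac" and "acacaca" position by position:
  Position 0: 'a' vs 'a' => same
  Position 1: 'b' vs 'c' => differ
  Position 2: 'd' vs 'a' => differ
  Position 3: 'c' vs 'c' => same
  Position 4: 'b' vs 'a' => differ
  Position 5: 'a' vs 'c' => differ
  Position 6: 'c' vs 'a' => differ
Total differences (Hamming distance): 5

5


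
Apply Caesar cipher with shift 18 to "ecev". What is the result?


Caesar cipher: shift "ecev" by 18
  'e' (pos 4) + 18 = pos 22 = 'w'
  'c' (pos 2) + 18 = pos 20 = 'u'
  'e' (pos 4) + 18 = pos 22 = 'w'
  'v' (pos 21) + 18 = pos 13 = 'n'
Result: wuwn

wuwn


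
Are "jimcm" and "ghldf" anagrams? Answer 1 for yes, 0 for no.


Strings: "jimcm", "ghldf"
Sorted first:  cijmm
Sorted second: dfghl
Differ at position 0: 'c' vs 'd' => not anagrams

0


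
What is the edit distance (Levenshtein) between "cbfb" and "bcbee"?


Computing edit distance: "cbfb" -> "bcbee"
DP table:
           b    c    b    e    e
      0    1    2    3    4    5
  c   1    1    1    2    3    4
  b   2    1    2    1    2    3
  f   3    2    2    2    2    3
  b   4    3    3    2    3    3
Edit distance = dp[4][5] = 3

3


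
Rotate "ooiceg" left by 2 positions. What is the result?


Input: "ooiceg", rotate left by 2
First 2 characters: "oo"
Remaining characters: "iceg"
Concatenate remaining + first: "iceg" + "oo" = "icegoo"

icegoo


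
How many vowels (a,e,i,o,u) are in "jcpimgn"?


Input: jcpimgn
Checking each character:
  'j' at position 0: consonant
  'c' at position 1: consonant
  'p' at position 2: consonant
  'i' at position 3: vowel (running total: 1)
  'm' at position 4: consonant
  'g' at position 5: consonant
  'n' at position 6: consonant
Total vowels: 1

1


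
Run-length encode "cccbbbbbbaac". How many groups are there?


Input: cccbbbbbbaac
Scanning for consecutive runs:
  Group 1: 'c' x 3 (positions 0-2)
  Group 2: 'b' x 6 (positions 3-8)
  Group 3: 'a' x 2 (positions 9-10)
  Group 4: 'c' x 1 (positions 11-11)
Total groups: 4

4


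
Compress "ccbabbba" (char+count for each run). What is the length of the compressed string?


Input: ccbabbba
Runs:
  'c' x 2 => "c2"
  'b' x 1 => "b1"
  'a' x 1 => "a1"
  'b' x 3 => "b3"
  'a' x 1 => "a1"
Compressed: "c2b1a1b3a1"
Compressed length: 10

10


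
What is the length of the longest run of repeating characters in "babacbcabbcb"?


Input: "babacbcabbcb"
Scanning for longest run:
  Position 1 ('a'): new char, reset run to 1
  Position 2 ('b'): new char, reset run to 1
  Position 3 ('a'): new char, reset run to 1
  Position 4 ('c'): new char, reset run to 1
  Position 5 ('b'): new char, reset run to 1
  Position 6 ('c'): new char, reset run to 1
  Position 7 ('a'): new char, reset run to 1
  Position 8 ('b'): new char, reset run to 1
  Position 9 ('b'): continues run of 'b', length=2
  Position 10 ('c'): new char, reset run to 1
  Position 11 ('b'): new char, reset run to 1
Longest run: 'b' with length 2

2


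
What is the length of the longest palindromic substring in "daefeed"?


Input: "daefeed"
Checking substrings for palindromes:
  [2:5] "efe" (len 3) => palindrome
  [4:6] "ee" (len 2) => palindrome
Longest palindromic substring: "efe" with length 3

3


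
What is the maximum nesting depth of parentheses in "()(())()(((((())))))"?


Input: "()(())()(((((())))))"
Tracking depth:
  Position 0 '(': depth becomes 1
  Position 1 ')': depth becomes 0
  Position 2 '(': depth becomes 1
  Position 3 '(': depth becomes 2
  Position 4 ')': depth becomes 1
  Position 5 ')': depth becomes 0
  Position 6 '(': depth becomes 1
  Position 7 ')': depth becomes 0
  Position 8 '(': depth becomes 1
  Position 9 '(': depth becomes 2
  Position 10 '(': depth becomes 3
  Position 11 '(': depth becomes 4
  Position 12 '(': depth becomes 5
  Position 13 '(': depth becomes 6
  Position 14 ')': depth becomes 5
  Position 15 ')': depth becomes 4
  Position 16 ')': depth becomes 3
  Position 17 ')': depth becomes 2
  Position 18 ')': depth becomes 1
  Position 19 ')': depth becomes 0
Maximum depth reached: 6

6


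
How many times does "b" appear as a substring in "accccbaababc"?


Searching for "b" in "accccbaababc"
Scanning each position:
  Position 0: "a" => no
  Position 1: "c" => no
  Position 2: "c" => no
  Position 3: "c" => no
  Position 4: "c" => no
  Position 5: "b" => MATCH
  Position 6: "a" => no
  Position 7: "a" => no
  Position 8: "b" => MATCH
  Position 9: "a" => no
  Position 10: "b" => MATCH
  Position 11: "c" => no
Total occurrences: 3

3


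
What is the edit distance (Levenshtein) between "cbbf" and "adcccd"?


Computing edit distance: "cbbf" -> "adcccd"
DP table:
           a    d    c    c    c    d
      0    1    2    3    4    5    6
  c   1    1    2    2    3    4    5
  b   2    2    2    3    3    4    5
  b   3    3    3    3    4    4    5
  f   4    4    4    4    4    5    5
Edit distance = dp[4][6] = 5

5


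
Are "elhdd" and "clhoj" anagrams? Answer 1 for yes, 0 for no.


Strings: "elhdd", "clhoj"
Sorted first:  ddehl
Sorted second: chjlo
Differ at position 0: 'd' vs 'c' => not anagrams

0


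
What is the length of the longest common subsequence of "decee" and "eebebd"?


LCS of "decee" and "eebebd"
DP table:
           e    e    b    e    b    d
      0    0    0    0    0    0    0
  d   0    0    0    0    0    0    1
  e   0    1    1    1    1    1    1
  c   0    1    1    1    1    1    1
  e   0    1    2    2    2    2    2
  e   0    1    2    2    3    3    3
LCS length = dp[5][6] = 3

3


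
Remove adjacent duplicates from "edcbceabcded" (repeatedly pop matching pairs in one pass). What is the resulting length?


Input: edcbceabcded
Stack-based adjacent duplicate removal:
  Read 'e': push. Stack: e
  Read 'd': push. Stack: ed
  Read 'c': push. Stack: edc
  Read 'b': push. Stack: edcb
  Read 'c': push. Stack: edcbc
  Read 'e': push. Stack: edcbce
  Read 'a': push. Stack: edcbcea
  Read 'b': push. Stack: edcbceab
  Read 'c': push. Stack: edcbceabc
  Read 'd': push. Stack: edcbceabcd
  Read 'e': push. Stack: edcbceabcde
  Read 'd': push. Stack: edcbceabcded
Final stack: "edcbceabcded" (length 12)

12


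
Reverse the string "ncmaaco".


Input: ncmaaco
Reading characters right to left:
  Position 6: 'o'
  Position 5: 'c'
  Position 4: 'a'
  Position 3: 'a'
  Position 2: 'm'
  Position 1: 'c'
  Position 0: 'n'
Reversed: ocaamcn

ocaamcn


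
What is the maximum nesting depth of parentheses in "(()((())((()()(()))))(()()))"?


Input: "(()((())((()()(()))))(()()))"
Tracking depth:
  Position 0 '(': depth becomes 1
  Position 1 '(': depth becomes 2
  Position 2 ')': depth becomes 1
  Position 3 '(': depth becomes 2
  Position 4 '(': depth becomes 3
  Position 5 '(': depth becomes 4
  Position 6 ')': depth becomes 3
  Position 7 ')': depth becomes 2
  Position 8 '(': depth becomes 3
  Position 9 '(': depth becomes 4
  Position 10 '(': depth becomes 5
  Position 11 ')': depth becomes 4
  Position 12 '(': depth becomes 5
  Position 13 ')': depth becomes 4
  Position 14 '(': depth becomes 5
  Position 15 '(': depth becomes 6
  Position 16 ')': depth becomes 5
  Position 17 ')': depth becomes 4
  Position 18 ')': depth becomes 3
  Position 19 ')': depth becomes 2
  Position 20 ')': depth becomes 1
  Position 21 '(': depth becomes 2
  Position 22 '(': depth becomes 3
  Position 23 ')': depth becomes 2
  Position 24 '(': depth becomes 3
  Position 25 ')': depth becomes 2
  Position 26 ')': depth becomes 1
  Position 27 ')': depth becomes 0
Maximum depth reached: 6

6


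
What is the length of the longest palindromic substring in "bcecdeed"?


Input: "bcecdeed"
Checking substrings for palindromes:
  [4:8] "deed" (len 4) => palindrome
  [1:4] "cec" (len 3) => palindrome
  [5:7] "ee" (len 2) => palindrome
Longest palindromic substring: "deed" with length 4

4


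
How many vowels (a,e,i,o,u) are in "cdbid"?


Input: cdbid
Checking each character:
  'c' at position 0: consonant
  'd' at position 1: consonant
  'b' at position 2: consonant
  'i' at position 3: vowel (running total: 1)
  'd' at position 4: consonant
Total vowels: 1

1


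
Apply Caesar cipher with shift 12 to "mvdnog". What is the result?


Caesar cipher: shift "mvdnog" by 12
  'm' (pos 12) + 12 = pos 24 = 'y'
  'v' (pos 21) + 12 = pos 7 = 'h'
  'd' (pos 3) + 12 = pos 15 = 'p'
  'n' (pos 13) + 12 = pos 25 = 'z'
  'o' (pos 14) + 12 = pos 0 = 'a'
  'g' (pos 6) + 12 = pos 18 = 's'
Result: yhpzas

yhpzas


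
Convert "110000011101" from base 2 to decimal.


Input: "110000011101" in base 2
Positional expansion:
  Digit '1' (value 1) x 2^11 = 2048
  Digit '1' (value 1) x 2^10 = 1024
  Digit '0' (value 0) x 2^9 = 0
  Digit '0' (value 0) x 2^8 = 0
  Digit '0' (value 0) x 2^7 = 0
  Digit '0' (value 0) x 2^6 = 0
  Digit '0' (value 0) x 2^5 = 0
  Digit '1' (value 1) x 2^4 = 16
  Digit '1' (value 1) x 2^3 = 8
  Digit '1' (value 1) x 2^2 = 4
  Digit '0' (value 0) x 2^1 = 0
  Digit '1' (value 1) x 2^0 = 1
Sum = 3101

3101


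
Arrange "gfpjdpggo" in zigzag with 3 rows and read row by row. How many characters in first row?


Zigzag "gfpjdpggo" into 3 rows:
Placing characters:
  'g' => row 0
  'f' => row 1
  'p' => row 2
  'j' => row 1
  'd' => row 0
  'p' => row 1
  'g' => row 2
  'g' => row 1
  'o' => row 0
Rows:
  Row 0: "gdo"
  Row 1: "fjpg"
  Row 2: "pg"
First row length: 3

3


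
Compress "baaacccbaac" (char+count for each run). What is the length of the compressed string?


Input: baaacccbaac
Runs:
  'b' x 1 => "b1"
  'a' x 3 => "a3"
  'c' x 3 => "c3"
  'b' x 1 => "b1"
  'a' x 2 => "a2"
  'c' x 1 => "c1"
Compressed: "b1a3c3b1a2c1"
Compressed length: 12

12


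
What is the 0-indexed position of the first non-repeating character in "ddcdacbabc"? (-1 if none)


Input: ddcdacbabc
Character frequencies:
  'a': 2
  'b': 2
  'c': 3
  'd': 3
Scanning left to right for freq == 1:
  Position 0 ('d'): freq=3, skip
  Position 1 ('d'): freq=3, skip
  Position 2 ('c'): freq=3, skip
  Position 3 ('d'): freq=3, skip
  Position 4 ('a'): freq=2, skip
  Position 5 ('c'): freq=3, skip
  Position 6 ('b'): freq=2, skip
  Position 7 ('a'): freq=2, skip
  Position 8 ('b'): freq=2, skip
  Position 9 ('c'): freq=3, skip
  No unique character found => answer = -1

-1


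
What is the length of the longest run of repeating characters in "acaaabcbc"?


Input: "acaaabcbc"
Scanning for longest run:
  Position 1 ('c'): new char, reset run to 1
  Position 2 ('a'): new char, reset run to 1
  Position 3 ('a'): continues run of 'a', length=2
  Position 4 ('a'): continues run of 'a', length=3
  Position 5 ('b'): new char, reset run to 1
  Position 6 ('c'): new char, reset run to 1
  Position 7 ('b'): new char, reset run to 1
  Position 8 ('c'): new char, reset run to 1
Longest run: 'a' with length 3

3


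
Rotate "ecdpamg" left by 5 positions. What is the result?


Input: "ecdpamg", rotate left by 5
First 5 characters: "ecdpa"
Remaining characters: "mg"
Concatenate remaining + first: "mg" + "ecdpa" = "mgecdpa"

mgecdpa


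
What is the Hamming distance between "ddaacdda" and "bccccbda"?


Comparing "ddaacdda" and "bccccbda" position by position:
  Position 0: 'd' vs 'b' => differ
  Position 1: 'd' vs 'c' => differ
  Position 2: 'a' vs 'c' => differ
  Position 3: 'a' vs 'c' => differ
  Position 4: 'c' vs 'c' => same
  Position 5: 'd' vs 'b' => differ
  Position 6: 'd' vs 'd' => same
  Position 7: 'a' vs 'a' => same
Total differences (Hamming distance): 5

5


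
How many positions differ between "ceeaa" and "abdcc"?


Comparing "ceeaa" and "abdcc" position by position:
  Position 0: 'c' vs 'a' => DIFFER
  Position 1: 'e' vs 'b' => DIFFER
  Position 2: 'e' vs 'd' => DIFFER
  Position 3: 'a' vs 'c' => DIFFER
  Position 4: 'a' vs 'c' => DIFFER
Positions that differ: 5

5


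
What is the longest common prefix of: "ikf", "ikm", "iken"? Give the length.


Words: ikf, ikm, iken
  Position 0: all 'i' => match
  Position 1: all 'k' => match
  Position 2: ('f', 'm', 'e') => mismatch, stop
LCP = "ik" (length 2)

2


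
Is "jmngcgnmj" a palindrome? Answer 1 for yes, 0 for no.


Input: jmngcgnmj
Reversed: jmngcgnmj
  Compare pos 0 ('j') with pos 8 ('j'): match
  Compare pos 1 ('m') with pos 7 ('m'): match
  Compare pos 2 ('n') with pos 6 ('n'): match
  Compare pos 3 ('g') with pos 5 ('g'): match
Result: palindrome

1


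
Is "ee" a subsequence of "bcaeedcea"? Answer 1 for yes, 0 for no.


Check if "ee" is a subsequence of "bcaeedcea"
Greedy scan:
  Position 0 ('b'): no match needed
  Position 1 ('c'): no match needed
  Position 2 ('a'): no match needed
  Position 3 ('e'): matches sub[0] = 'e'
  Position 4 ('e'): matches sub[1] = 'e'
  Position 5 ('d'): no match needed
  Position 6 ('c'): no match needed
  Position 7 ('e'): no match needed
  Position 8 ('a'): no match needed
All 2 characters matched => is a subsequence

1


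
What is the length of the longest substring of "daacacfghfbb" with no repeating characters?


Input: "daacacfghfbb"
Sliding window (track last position of each char):
  Position 0 ('d'): window [0,0] length 1 -- new best
  Position 1 ('a'): window [0,1] length 2 -- new best
  Position 2 ('a'): repeat (last at 1), move window start to 2
  Position 2 ('a'): window [2,2] length 1
  Position 3 ('c'): window [2,3] length 2
  Position 4 ('a'): repeat (last at 2), move window start to 3
  Position 4 ('a'): window [3,4] length 2
  Position 5 ('c'): repeat (last at 3), move window start to 4
  Position 5 ('c'): window [4,5] length 2
  Position 6 ('f'): window [4,6] length 3 -- new best
  Position 7 ('g'): window [4,7] length 4 -- new best
  Position 8 ('h'): window [4,8] length 5 -- new best
  Position 9 ('f'): repeat (last at 6), move window start to 7
  Position 9 ('f'): window [7,9] length 3
  Position 10 ('b'): window [7,10] length 4
  Position 11 ('b'): repeat (last at 10), move window start to 11
  Position 11 ('b'): window [11,11] length 1
Longest substring with no repeats: "acfgh" with length 5

5


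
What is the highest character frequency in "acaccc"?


Input: acaccc
Character counts:
  'a': 2
  'c': 4
Maximum frequency: 4

4


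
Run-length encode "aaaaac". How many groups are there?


Input: aaaaac
Scanning for consecutive runs:
  Group 1: 'a' x 5 (positions 0-4)
  Group 2: 'c' x 1 (positions 5-5)
Total groups: 2

2


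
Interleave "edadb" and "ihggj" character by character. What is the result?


Interleaving "edadb" and "ihggj":
  Position 0: 'e' from first, 'i' from second => "ei"
  Position 1: 'd' from first, 'h' from second => "dh"
  Position 2: 'a' from first, 'g' from second => "ag"
  Position 3: 'd' from first, 'g' from second => "dg"
  Position 4: 'b' from first, 'j' from second => "bj"
Result: eidhagdgbj

eidhagdgbj


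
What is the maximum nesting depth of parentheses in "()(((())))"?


Input: "()(((())))"
Tracking depth:
  Position 0 '(': depth becomes 1
  Position 1 ')': depth becomes 0
  Position 2 '(': depth becomes 1
  Position 3 '(': depth becomes 2
  Position 4 '(': depth becomes 3
  Position 5 '(': depth becomes 4
  Position 6 ')': depth becomes 3
  Position 7 ')': depth becomes 2
  Position 8 ')': depth becomes 1
  Position 9 ')': depth becomes 0
Maximum depth reached: 4

4


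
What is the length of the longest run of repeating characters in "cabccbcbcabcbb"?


Input: "cabccbcbcabcbb"
Scanning for longest run:
  Position 1 ('a'): new char, reset run to 1
  Position 2 ('b'): new char, reset run to 1
  Position 3 ('c'): new char, reset run to 1
  Position 4 ('c'): continues run of 'c', length=2
  Position 5 ('b'): new char, reset run to 1
  Position 6 ('c'): new char, reset run to 1
  Position 7 ('b'): new char, reset run to 1
  Position 8 ('c'): new char, reset run to 1
  Position 9 ('a'): new char, reset run to 1
  Position 10 ('b'): new char, reset run to 1
  Position 11 ('c'): new char, reset run to 1
  Position 12 ('b'): new char, reset run to 1
  Position 13 ('b'): continues run of 'b', length=2
Longest run: 'c' with length 2

2


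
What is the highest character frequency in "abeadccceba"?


Input: abeadccceba
Character counts:
  'a': 3
  'b': 2
  'c': 3
  'd': 1
  'e': 2
Maximum frequency: 3

3


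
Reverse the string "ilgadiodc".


Input: ilgadiodc
Reading characters right to left:
  Position 8: 'c'
  Position 7: 'd'
  Position 6: 'o'
  Position 5: 'i'
  Position 4: 'd'
  Position 3: 'a'
  Position 2: 'g'
  Position 1: 'l'
  Position 0: 'i'
Reversed: cdoidagli

cdoidagli


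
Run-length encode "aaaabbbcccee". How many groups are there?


Input: aaaabbbcccee
Scanning for consecutive runs:
  Group 1: 'a' x 4 (positions 0-3)
  Group 2: 'b' x 3 (positions 4-6)
  Group 3: 'c' x 3 (positions 7-9)
  Group 4: 'e' x 2 (positions 10-11)
Total groups: 4

4


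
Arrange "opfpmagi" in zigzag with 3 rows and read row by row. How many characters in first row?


Zigzag "opfpmagi" into 3 rows:
Placing characters:
  'o' => row 0
  'p' => row 1
  'f' => row 2
  'p' => row 1
  'm' => row 0
  'a' => row 1
  'g' => row 2
  'i' => row 1
Rows:
  Row 0: "om"
  Row 1: "ppai"
  Row 2: "fg"
First row length: 2

2


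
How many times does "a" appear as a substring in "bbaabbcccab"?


Searching for "a" in "bbaabbcccab"
Scanning each position:
  Position 0: "b" => no
  Position 1: "b" => no
  Position 2: "a" => MATCH
  Position 3: "a" => MATCH
  Position 4: "b" => no
  Position 5: "b" => no
  Position 6: "c" => no
  Position 7: "c" => no
  Position 8: "c" => no
  Position 9: "a" => MATCH
  Position 10: "b" => no
Total occurrences: 3

3


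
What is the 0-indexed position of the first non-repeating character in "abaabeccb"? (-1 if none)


Input: abaabeccb
Character frequencies:
  'a': 3
  'b': 3
  'c': 2
  'e': 1
Scanning left to right for freq == 1:
  Position 0 ('a'): freq=3, skip
  Position 1 ('b'): freq=3, skip
  Position 2 ('a'): freq=3, skip
  Position 3 ('a'): freq=3, skip
  Position 4 ('b'): freq=3, skip
  Position 5 ('e'): unique! => answer = 5

5
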